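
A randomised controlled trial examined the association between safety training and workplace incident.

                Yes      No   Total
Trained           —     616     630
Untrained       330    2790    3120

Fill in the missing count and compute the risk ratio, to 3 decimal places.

0.210

The missing cell is in the exposed row: 630 − 616 = 14.
So a = 14, b = 616, c = 330, d = 2790.
RR = [a/(a+b)] / [c/(c+d)] = (14/630) / (330/3120) = 0.02222/0.10577 = 0.21010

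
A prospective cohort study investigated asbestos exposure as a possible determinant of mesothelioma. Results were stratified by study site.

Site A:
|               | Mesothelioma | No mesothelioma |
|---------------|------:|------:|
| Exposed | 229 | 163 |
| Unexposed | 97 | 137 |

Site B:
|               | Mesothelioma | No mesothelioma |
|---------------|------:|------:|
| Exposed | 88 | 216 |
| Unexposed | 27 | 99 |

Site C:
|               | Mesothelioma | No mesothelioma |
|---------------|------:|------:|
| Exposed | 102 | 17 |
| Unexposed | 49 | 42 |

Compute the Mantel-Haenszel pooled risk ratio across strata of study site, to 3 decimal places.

1.446

RR_MH = Σ(aᵢ·n₀ᵢ/nᵢ) / Σ(cᵢ·n₁ᵢ/nᵢ), with n₁ᵢ = aᵢ+bᵢ (exposed), n₀ᵢ = cᵢ+dᵢ (unexposed), nᵢ = n₁ᵢ+n₀ᵢ.
Stratum 1 (Site A): n₁ = 392, n₀ = 234, n = 626; a·n₀/n = 229·234/626 = 85.6006; c·n₁/n = 97·392/626 = 60.7412
Stratum 2 (Site B): n₁ = 304, n₀ = 126, n = 430; a·n₀/n = 88·126/430 = 25.7860; c·n₁/n = 27·304/430 = 19.0884
Stratum 3 (Site C): n₁ = 119, n₀ = 91, n = 210; a·n₀/n = 102·91/210 = 44.2000; c·n₁/n = 49·119/210 = 27.7667
RR_MH = (85.6006 + 25.7860 + 44.2000) / (60.7412 + 19.0884 + 27.7667) = 155.5867 / 107.5963 = 1.44602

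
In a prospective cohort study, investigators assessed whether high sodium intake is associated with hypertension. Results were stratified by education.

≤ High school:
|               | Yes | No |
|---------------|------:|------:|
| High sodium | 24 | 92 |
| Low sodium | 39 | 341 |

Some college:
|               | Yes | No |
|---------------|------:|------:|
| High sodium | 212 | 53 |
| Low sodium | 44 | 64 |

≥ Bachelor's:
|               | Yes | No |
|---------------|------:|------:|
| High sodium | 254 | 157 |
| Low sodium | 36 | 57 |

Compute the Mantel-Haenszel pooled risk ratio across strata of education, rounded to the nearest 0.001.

1.816

RR_MH = Σ(aᵢ·n₀ᵢ/nᵢ) / Σ(cᵢ·n₁ᵢ/nᵢ), with n₁ᵢ = aᵢ+bᵢ (exposed), n₀ᵢ = cᵢ+dᵢ (unexposed), nᵢ = n₁ᵢ+n₀ᵢ.
Stratum 1 (≤ High school): n₁ = 116, n₀ = 380, n = 496; a·n₀/n = 24·380/496 = 18.3871; c·n₁/n = 39·116/496 = 9.1210
Stratum 2 (Some college): n₁ = 265, n₀ = 108, n = 373; a·n₀/n = 212·108/373 = 61.3834; c·n₁/n = 44·265/373 = 31.2601
Stratum 3 (≥ Bachelor's): n₁ = 411, n₀ = 93, n = 504; a·n₀/n = 254·93/504 = 46.8690; c·n₁/n = 36·411/504 = 29.3571
RR_MH = (18.3871 + 61.3834 + 46.8690) / (9.1210 + 31.2601 + 29.3571) = 126.6395 / 69.7382 = 1.81593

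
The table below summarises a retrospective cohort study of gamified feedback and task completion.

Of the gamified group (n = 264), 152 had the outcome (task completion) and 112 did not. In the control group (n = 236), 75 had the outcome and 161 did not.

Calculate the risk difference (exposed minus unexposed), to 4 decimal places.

0.2580

From the description: a = 152, b = 112, c = 75, d = 161.
Risk in exposed = 152/264 = 0.575758; risk in unexposed = 75/236 = 0.317797.
Risk difference = 0.575758 − 0.317797 = 0.257961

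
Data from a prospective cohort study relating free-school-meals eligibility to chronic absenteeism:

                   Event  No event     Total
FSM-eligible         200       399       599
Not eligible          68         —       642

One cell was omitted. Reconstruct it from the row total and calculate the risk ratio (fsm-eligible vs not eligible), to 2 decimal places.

The missing cell is in the unexposed row: 642 − 68 = 574.
So a = 200, b = 399, c = 68, d = 574.
RR = [a/(a+b)] / [c/(c+d)] = (200/599) / (68/642) = 0.33389/0.10592 = 3.15231

3.15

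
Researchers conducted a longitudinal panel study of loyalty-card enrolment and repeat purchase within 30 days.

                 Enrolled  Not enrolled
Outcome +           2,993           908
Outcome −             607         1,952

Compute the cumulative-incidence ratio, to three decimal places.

Reading the table with exposure as columns: a = 2993 (Enrolled, case), b = 607 (Enrolled, non-case), c = 908 (Not enrolled, case), d = 1952.
Risk in exposed = 2993/3600 = 0.83139; risk in unexposed = 908/2860 = 0.31748.
RR = 0.83139 / 0.31748 = 2.61869
The risk among the exposed is 2.62 times that among the unexposed.

2.619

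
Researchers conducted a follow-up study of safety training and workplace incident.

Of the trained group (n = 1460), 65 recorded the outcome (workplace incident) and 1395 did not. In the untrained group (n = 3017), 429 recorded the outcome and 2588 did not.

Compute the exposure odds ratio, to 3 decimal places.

0.281

From the description: a = 65, b = 1395, c = 429, d = 2588.
OR = (a·d)/(b·c) = (65 × 2588) / (1395 × 429) = 168220 / 598455 = 0.28109
Exposure is associated with lower odds of workplace incident (OR = 0.28 < 1).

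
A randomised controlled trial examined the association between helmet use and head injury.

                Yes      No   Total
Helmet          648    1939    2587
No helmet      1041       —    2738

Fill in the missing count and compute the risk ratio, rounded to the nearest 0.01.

0.66

The missing cell is in the unexposed row: 2738 − 1041 = 1697.
So a = 648, b = 1939, c = 1041, d = 1697.
RR = [a/(a+b)] / [c/(c+d)] = (648/2587) / (1041/2738) = 0.25048/0.38020 = 0.65881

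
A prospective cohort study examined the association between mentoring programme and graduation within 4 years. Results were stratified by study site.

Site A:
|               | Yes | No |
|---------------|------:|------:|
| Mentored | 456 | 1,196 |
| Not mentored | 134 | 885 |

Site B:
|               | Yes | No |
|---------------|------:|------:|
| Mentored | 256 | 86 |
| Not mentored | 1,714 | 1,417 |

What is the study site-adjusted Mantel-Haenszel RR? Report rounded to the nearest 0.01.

1.61

RR_MH = Σ(aᵢ·n₀ᵢ/nᵢ) / Σ(cᵢ·n₁ᵢ/nᵢ), with n₁ᵢ = aᵢ+bᵢ (exposed), n₀ᵢ = cᵢ+dᵢ (unexposed), nᵢ = n₁ᵢ+n₀ᵢ.
Stratum 1 (Site A): n₁ = 1652, n₀ = 1019, n = 2671; a·n₀/n = 456·1019/2671 = 173.9663; c·n₁/n = 134·1652/2671 = 82.8783
Stratum 2 (Site B): n₁ = 342, n₀ = 3131, n = 3473; a·n₀/n = 256·3131/3473 = 230.7907; c·n₁/n = 1714·342/3473 = 168.7843
RR_MH = (173.9663 + 230.7907) / (82.8783 + 168.7843) = 404.7570 / 251.6627 = 1.60833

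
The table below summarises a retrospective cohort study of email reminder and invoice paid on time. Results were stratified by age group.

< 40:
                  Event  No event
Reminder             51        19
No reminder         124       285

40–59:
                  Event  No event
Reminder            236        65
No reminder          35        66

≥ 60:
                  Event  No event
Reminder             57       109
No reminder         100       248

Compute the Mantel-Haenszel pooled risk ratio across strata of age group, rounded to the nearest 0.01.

RR_MH = Σ(aᵢ·n₀ᵢ/nᵢ) / Σ(cᵢ·n₁ᵢ/nᵢ), with n₁ᵢ = aᵢ+bᵢ (exposed), n₀ᵢ = cᵢ+dᵢ (unexposed), nᵢ = n₁ᵢ+n₀ᵢ.
Stratum 1 (< 40): n₁ = 70, n₀ = 409, n = 479; a·n₀/n = 51·409/479 = 43.5470; c·n₁/n = 124·70/479 = 18.1211
Stratum 2 (40–59): n₁ = 301, n₀ = 101, n = 402; a·n₀/n = 236·101/402 = 59.2935; c·n₁/n = 35·301/402 = 26.2065
Stratum 3 (≥ 60): n₁ = 166, n₀ = 348, n = 514; a·n₀/n = 57·348/514 = 38.5914; c·n₁/n = 100·166/514 = 32.2957
RR_MH = (43.5470 + 59.2935 + 38.5914) / (18.1211 + 26.2065 + 32.2957) = 141.4319 / 76.6233 = 1.84581

1.85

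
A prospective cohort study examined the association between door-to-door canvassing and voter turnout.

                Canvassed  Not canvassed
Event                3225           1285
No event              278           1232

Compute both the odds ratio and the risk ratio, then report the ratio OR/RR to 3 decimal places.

Reading the table with exposure as columns: a = 3225 (Canvassed, case), b = 278 (Canvassed, non-case), c = 1285 (Not canvassed, case), d = 1232.
OR = (3225·1232)/(278·1285) = 3973200/357230 = 11.12225
Risk in exposed = 3225/3503 = 0.92064; risk in unexposed = 1285/2517 = 0.51053; RR = 1.80331
OR/RR = 11.12225 / 1.80331 = 6.16769
The outcome is not rare, so the OR lies further from 1 than the RR.

6.168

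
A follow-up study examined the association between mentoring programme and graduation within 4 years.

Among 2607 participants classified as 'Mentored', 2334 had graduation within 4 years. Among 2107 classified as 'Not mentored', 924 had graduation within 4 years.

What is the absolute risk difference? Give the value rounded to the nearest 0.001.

From the description: a = 2334, b = 273, c = 924, d = 1183.
Risk in exposed = 2334/2607 = 0.895282; risk in unexposed = 924/2107 = 0.438538.
Risk difference = 0.895282 − 0.438538 = 0.456744

0.457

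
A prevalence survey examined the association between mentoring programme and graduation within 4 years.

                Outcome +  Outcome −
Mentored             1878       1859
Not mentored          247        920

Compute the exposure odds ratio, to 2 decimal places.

3.76

Cells: a = 1878, b = 1859, c = 247, d = 920.
OR = (a·d)/(b·c) = (1878 × 920) / (1859 × 247) = 1727760 / 459173 = 3.76276
The odds of graduation within 4 years are about 3.76 times as high in the mentored group.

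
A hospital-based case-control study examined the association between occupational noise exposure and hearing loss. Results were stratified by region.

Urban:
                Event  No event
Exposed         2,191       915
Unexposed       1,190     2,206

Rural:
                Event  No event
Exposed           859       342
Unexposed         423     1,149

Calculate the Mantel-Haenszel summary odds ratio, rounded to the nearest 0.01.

OR_MH = Σ(aᵢdᵢ/nᵢ) / Σ(bᵢcᵢ/nᵢ), where nᵢ is the stratum total.
Stratum 1 (Urban): n = 6502; a·d/n = 2191·2206/6502 = 743.3630; b·c/n = 915·1190/6502 = 167.4639
Stratum 2 (Rural): n = 2773; a·d/n = 859·1149/2773 = 355.9290; b·c/n = 342·423/2773 = 52.1695
OR_MH = (743.3630 + 355.9290) / (167.4639 + 52.1695) = 1099.2919 / 219.6333 = 5.00512

5.01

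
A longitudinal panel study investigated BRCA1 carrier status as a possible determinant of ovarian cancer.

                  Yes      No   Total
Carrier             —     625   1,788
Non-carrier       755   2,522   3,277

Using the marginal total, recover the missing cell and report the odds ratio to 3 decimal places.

The missing cell is in the exposed row: 1788 − 625 = 1163.
So a = 1163, b = 625, c = 755, d = 2522.
OR = (a·d)/(b·c) = (1163 × 2522) / (625 × 755) = 2933086 / 471875 = 6.21581

6.216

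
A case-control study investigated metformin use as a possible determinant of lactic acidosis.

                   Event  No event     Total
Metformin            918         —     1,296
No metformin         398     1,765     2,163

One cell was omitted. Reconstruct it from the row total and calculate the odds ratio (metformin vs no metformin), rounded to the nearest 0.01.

10.77

The missing cell is in the exposed row: 1296 − 918 = 378.
So a = 918, b = 378, c = 398, d = 1765.
OR = (a·d)/(b·c) = (918 × 1765) / (378 × 398) = 1620270 / 150444 = 10.76992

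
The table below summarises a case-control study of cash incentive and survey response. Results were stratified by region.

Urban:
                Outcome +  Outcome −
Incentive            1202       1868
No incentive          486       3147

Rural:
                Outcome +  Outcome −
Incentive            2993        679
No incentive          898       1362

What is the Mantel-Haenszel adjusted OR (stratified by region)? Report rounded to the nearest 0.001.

OR_MH = Σ(aᵢdᵢ/nᵢ) / Σ(bᵢcᵢ/nᵢ), where nᵢ is the stratum total.
Stratum 1 (Urban): n = 6703; a·d/n = 1202·3147/6703 = 564.3285; b·c/n = 1868·486/6703 = 135.4391
Stratum 2 (Rural): n = 5932; a·d/n = 2993·1362/5932 = 687.1993; b·c/n = 679·898/5932 = 102.7886
OR_MH = (564.3285 + 687.1993) / (135.4391 + 102.7886) = 1251.5278 / 238.2277 = 5.25349

5.253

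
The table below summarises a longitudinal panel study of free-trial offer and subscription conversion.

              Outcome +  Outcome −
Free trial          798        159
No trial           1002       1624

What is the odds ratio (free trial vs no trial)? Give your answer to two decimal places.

Cells: a = 798, b = 159, c = 1002, d = 1624.
OR = (a·d)/(b·c) = (798 × 1624) / (159 × 1002) = 1295952 / 159318 = 8.13437
The odds of subscription conversion are about 8.13 times as high in the free trial group.

8.13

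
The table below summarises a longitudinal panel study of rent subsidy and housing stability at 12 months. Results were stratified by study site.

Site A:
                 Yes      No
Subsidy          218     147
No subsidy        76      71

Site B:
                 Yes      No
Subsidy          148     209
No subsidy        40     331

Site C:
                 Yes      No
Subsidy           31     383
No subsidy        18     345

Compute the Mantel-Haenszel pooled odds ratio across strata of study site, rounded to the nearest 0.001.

2.639

OR_MH = Σ(aᵢdᵢ/nᵢ) / Σ(bᵢcᵢ/nᵢ), where nᵢ is the stratum total.
Stratum 1 (Site A): n = 512; a·d/n = 218·71/512 = 30.2305; b·c/n = 147·76/512 = 21.8203
Stratum 2 (Site B): n = 728; a·d/n = 148·331/728 = 67.2912; b·c/n = 209·40/728 = 11.4835
Stratum 3 (Site C): n = 777; a·d/n = 31·345/777 = 13.7645; b·c/n = 383·18/777 = 8.8726
OR_MH = (30.2305 + 67.2912 + 13.7645) / (21.8203 + 11.4835 + 8.8726) = 111.2862 / 42.1764 = 2.63859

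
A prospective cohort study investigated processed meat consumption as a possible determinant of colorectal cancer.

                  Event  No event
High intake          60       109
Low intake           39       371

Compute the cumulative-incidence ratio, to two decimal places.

Cells: a = 60, b = 109, c = 39, d = 371.
Risk in exposed = 60/169 = 0.35503; risk in unexposed = 39/410 = 0.09512.
RR = 0.35503 / 0.09512 = 3.73236
The risk among the exposed is 3.73 times that among the unexposed.

3.73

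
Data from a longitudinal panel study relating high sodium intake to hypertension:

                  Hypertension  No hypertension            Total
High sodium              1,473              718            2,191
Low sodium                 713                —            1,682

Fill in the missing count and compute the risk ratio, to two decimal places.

The missing cell is in the unexposed row: 1682 − 713 = 969.
So a = 1473, b = 718, c = 713, d = 969.
RR = [a/(a+b)] / [c/(c+d)] = (1473/2191) / (713/1682) = 0.67230/0.42390 = 1.58598

1.59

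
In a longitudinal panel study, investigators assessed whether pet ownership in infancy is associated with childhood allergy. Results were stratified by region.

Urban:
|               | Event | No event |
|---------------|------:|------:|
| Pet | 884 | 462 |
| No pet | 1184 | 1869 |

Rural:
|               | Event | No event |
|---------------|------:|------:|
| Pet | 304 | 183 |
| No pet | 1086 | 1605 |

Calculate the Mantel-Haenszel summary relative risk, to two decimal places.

RR_MH = Σ(aᵢ·n₀ᵢ/nᵢ) / Σ(cᵢ·n₁ᵢ/nᵢ), with n₁ᵢ = aᵢ+bᵢ (exposed), n₀ᵢ = cᵢ+dᵢ (unexposed), nᵢ = n₁ᵢ+n₀ᵢ.
Stratum 1 (Urban): n₁ = 1346, n₀ = 3053, n = 4399; a·n₀/n = 884·3053/4399 = 613.5149; c·n₁/n = 1184·1346/4399 = 362.2787
Stratum 2 (Rural): n₁ = 487, n₀ = 2691, n = 3178; a·n₀/n = 304·2691/3178 = 257.4147; c·n₁/n = 1086·487/3178 = 166.4198
RR_MH = (613.5149 + 257.4147) / (362.2787 + 166.4198) = 870.9296 / 528.6985 = 1.64731

1.65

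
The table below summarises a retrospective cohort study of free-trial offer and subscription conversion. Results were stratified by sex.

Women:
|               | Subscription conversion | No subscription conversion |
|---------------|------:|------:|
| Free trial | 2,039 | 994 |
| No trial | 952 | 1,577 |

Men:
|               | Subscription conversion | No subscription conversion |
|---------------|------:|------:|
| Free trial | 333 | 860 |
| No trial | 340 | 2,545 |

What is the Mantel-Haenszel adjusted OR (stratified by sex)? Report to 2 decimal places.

3.25

OR_MH = Σ(aᵢdᵢ/nᵢ) / Σ(bᵢcᵢ/nᵢ), where nᵢ is the stratum total.
Stratum 1 (Women): n = 5562; a·d/n = 2039·1577/5562 = 578.1199; b·c/n = 994·952/5562 = 170.1345
Stratum 2 (Men): n = 4078; a·d/n = 333·2545/4078 = 207.8188; b·c/n = 860·340/4078 = 71.7018
OR_MH = (578.1199 + 207.8188) / (170.1345 + 71.7018) = 785.9387 / 241.8363 = 3.24988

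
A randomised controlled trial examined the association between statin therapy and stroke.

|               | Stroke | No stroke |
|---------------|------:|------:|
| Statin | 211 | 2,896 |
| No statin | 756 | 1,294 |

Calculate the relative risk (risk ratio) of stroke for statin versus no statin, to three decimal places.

Cells: a = 211, b = 2896, c = 756, d = 1294.
Risk in exposed = 211/3107 = 0.06791; risk in unexposed = 756/2050 = 0.36878.
RR = 0.06791 / 0.36878 = 0.18415
The risk is 82% lower among the exposed than among the unexposed.

0.184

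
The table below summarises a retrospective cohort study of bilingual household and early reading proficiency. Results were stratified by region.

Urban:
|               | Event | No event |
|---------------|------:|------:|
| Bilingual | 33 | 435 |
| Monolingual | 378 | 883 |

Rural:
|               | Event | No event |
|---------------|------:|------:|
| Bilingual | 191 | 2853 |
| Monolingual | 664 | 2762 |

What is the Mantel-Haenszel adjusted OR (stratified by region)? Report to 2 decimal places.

OR_MH = Σ(aᵢdᵢ/nᵢ) / Σ(bᵢcᵢ/nᵢ), where nᵢ is the stratum total.
Stratum 1 (Urban): n = 1729; a·d/n = 33·883/1729 = 16.8531; b·c/n = 435·378/1729 = 95.1012
Stratum 2 (Rural): n = 6470; a·d/n = 191·2762/6470 = 81.5366; b·c/n = 2853·664/6470 = 292.7963
OR_MH = (16.8531 + 81.5366) / (95.1012 + 292.7963) = 98.3897 / 387.8975 = 0.25365

0.25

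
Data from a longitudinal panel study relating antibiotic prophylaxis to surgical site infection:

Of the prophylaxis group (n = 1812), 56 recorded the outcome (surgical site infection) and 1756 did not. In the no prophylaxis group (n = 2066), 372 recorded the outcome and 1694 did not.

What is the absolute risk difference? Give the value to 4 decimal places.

-0.1492

From the description: a = 56, b = 1756, c = 372, d = 1694.
Risk in exposed = 56/1812 = 0.030905; risk in unexposed = 372/2066 = 0.180058.
Risk difference = 0.030905 − 0.180058 = -0.149153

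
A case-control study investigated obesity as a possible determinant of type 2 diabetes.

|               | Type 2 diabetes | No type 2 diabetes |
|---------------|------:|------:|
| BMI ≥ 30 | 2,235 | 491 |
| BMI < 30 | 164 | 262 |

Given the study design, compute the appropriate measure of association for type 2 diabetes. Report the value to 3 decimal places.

Cells: a = 2235, b = 491, c = 164, d = 262.
This is a case-control study: participants were sampled on outcome status, so risks in the source population cannot be estimated directly — relative risk is not valid here. The odds ratio is the appropriate measure.
OR = (a·d)/(b·c) = (2235 × 262) / (491 × 164) = 585570 / 80524 = 7.27199

7.272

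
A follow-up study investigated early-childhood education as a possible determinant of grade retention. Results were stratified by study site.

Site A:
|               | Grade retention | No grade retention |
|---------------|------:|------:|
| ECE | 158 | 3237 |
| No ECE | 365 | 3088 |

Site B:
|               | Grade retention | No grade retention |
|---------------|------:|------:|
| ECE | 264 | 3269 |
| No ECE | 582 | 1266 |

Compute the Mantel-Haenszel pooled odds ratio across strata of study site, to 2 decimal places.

0.25

OR_MH = Σ(aᵢdᵢ/nᵢ) / Σ(bᵢcᵢ/nᵢ), where nᵢ is the stratum total.
Stratum 1 (Site A): n = 6848; a·d/n = 158·3088/6848 = 71.2477; b·c/n = 3237·365/6848 = 172.5329
Stratum 2 (Site B): n = 5381; a·d/n = 264·1266/5381 = 62.1119; b·c/n = 3269·582/5381 = 353.5696
OR_MH = (71.2477 + 62.1119) / (172.5329 + 353.5696) = 133.3595 / 526.1025 = 0.25349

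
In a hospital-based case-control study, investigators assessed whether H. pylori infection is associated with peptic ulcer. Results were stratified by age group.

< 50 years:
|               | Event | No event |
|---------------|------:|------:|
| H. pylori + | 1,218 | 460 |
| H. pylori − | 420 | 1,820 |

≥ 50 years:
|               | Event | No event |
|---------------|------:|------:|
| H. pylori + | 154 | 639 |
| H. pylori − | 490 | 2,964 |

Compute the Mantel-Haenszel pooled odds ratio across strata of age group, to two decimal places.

5.47

OR_MH = Σ(aᵢdᵢ/nᵢ) / Σ(bᵢcᵢ/nᵢ), where nᵢ is the stratum total.
Stratum 1 (< 50 years): n = 3918; a·d/n = 1218·1820/3918 = 565.7887; b·c/n = 460·420/3918 = 49.3109
Stratum 2 (≥ 50 years): n = 4247; a·d/n = 154·2964/4247 = 107.4773; b·c/n = 639·490/4247 = 73.7250
OR_MH = (565.7887 + 107.4773) / (49.3109 + 73.7250) = 673.2659 / 123.0359 = 5.47211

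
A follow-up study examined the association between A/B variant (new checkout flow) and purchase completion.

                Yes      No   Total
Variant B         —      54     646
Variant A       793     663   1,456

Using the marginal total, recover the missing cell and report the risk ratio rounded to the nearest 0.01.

The missing cell is in the exposed row: 646 − 54 = 592.
So a = 592, b = 54, c = 793, d = 663.
RR = [a/(a+b)] / [c/(c+d)] = (592/646) / (793/1456) = 0.91641/0.54464 = 1.68259

1.68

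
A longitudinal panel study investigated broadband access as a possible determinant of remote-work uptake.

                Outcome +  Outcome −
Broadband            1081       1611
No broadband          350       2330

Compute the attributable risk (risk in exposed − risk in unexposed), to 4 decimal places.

Cells: a = 1081, b = 1611, c = 350, d = 2330.
Risk in exposed = 1081/2692 = 0.401560; risk in unexposed = 350/2680 = 0.130597.
Risk difference = 0.401560 − 0.130597 = 0.270963

0.2710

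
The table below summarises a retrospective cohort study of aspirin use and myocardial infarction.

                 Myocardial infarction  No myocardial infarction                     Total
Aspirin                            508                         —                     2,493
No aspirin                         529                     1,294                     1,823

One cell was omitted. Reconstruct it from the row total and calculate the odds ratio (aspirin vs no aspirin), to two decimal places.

The missing cell is in the exposed row: 2493 − 508 = 1985.
So a = 508, b = 1985, c = 529, d = 1294.
OR = (a·d)/(b·c) = (508 × 1294) / (1985 × 529) = 657352 / 1050065 = 0.62601

0.63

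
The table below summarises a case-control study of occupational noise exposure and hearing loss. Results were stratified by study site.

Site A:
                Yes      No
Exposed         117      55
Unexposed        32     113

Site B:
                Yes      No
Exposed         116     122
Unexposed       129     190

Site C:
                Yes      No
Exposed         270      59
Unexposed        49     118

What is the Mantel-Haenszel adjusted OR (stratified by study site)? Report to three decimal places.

OR_MH = Σ(aᵢdᵢ/nᵢ) / Σ(bᵢcᵢ/nᵢ), where nᵢ is the stratum total.
Stratum 1 (Site A): n = 317; a·d/n = 117·113/317 = 41.7066; b·c/n = 55·32/317 = 5.5521
Stratum 2 (Site B): n = 557; a·d/n = 116·190/557 = 39.5691; b·c/n = 122·129/557 = 28.2549
Stratum 3 (Site C): n = 496; a·d/n = 270·118/496 = 64.2339; b·c/n = 59·49/496 = 5.8286
OR_MH = (41.7066 + 39.5691 + 64.2339) / (5.5521 + 28.2549 + 5.8286) = 145.5096 / 39.6356 = 3.67118

3.671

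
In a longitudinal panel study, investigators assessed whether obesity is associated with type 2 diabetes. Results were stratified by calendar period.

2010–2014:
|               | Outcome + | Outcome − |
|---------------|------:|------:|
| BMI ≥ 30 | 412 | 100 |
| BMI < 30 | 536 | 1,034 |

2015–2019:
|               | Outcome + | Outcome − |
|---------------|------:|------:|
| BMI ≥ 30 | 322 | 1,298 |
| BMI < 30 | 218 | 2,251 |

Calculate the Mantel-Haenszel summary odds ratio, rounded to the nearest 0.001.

OR_MH = Σ(aᵢdᵢ/nᵢ) / Σ(bᵢcᵢ/nᵢ), where nᵢ is the stratum total.
Stratum 1 (2010–2014): n = 2082; a·d/n = 412·1034/2082 = 204.6148; b·c/n = 100·536/2082 = 25.7445
Stratum 2 (2015–2019): n = 4089; a·d/n = 322·2251/4089 = 177.2614; b·c/n = 1298·218/4089 = 69.2013
OR_MH = (204.6148 + 177.2614) / (25.7445 + 69.2013) = 381.8762 / 94.9457 = 4.02205

4.022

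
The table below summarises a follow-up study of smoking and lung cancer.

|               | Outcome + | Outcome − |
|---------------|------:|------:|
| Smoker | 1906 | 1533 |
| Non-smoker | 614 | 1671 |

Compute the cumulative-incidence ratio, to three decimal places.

Cells: a = 1906, b = 1533, c = 614, d = 1671.
Risk in exposed = 1906/3439 = 0.55423; risk in unexposed = 614/2285 = 0.26871.
RR = 0.55423 / 0.26871 = 2.06257
The risk among the exposed is 2.06 times that among the unexposed.

2.063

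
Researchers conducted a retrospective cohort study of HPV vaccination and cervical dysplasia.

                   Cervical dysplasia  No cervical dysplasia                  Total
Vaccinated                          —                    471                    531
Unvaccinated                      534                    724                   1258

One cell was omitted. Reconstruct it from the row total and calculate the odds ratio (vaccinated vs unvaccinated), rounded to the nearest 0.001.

0.173

The missing cell is in the exposed row: 531 − 471 = 60.
So a = 60, b = 471, c = 534, d = 724.
OR = (a·d)/(b·c) = (60 × 724) / (471 × 534) = 43440 / 251514 = 0.17271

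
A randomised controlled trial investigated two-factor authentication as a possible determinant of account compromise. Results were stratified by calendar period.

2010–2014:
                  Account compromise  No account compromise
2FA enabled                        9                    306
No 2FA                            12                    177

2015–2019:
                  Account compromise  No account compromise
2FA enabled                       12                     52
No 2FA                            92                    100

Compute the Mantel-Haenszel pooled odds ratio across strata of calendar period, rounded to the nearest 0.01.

0.30

OR_MH = Σ(aᵢdᵢ/nᵢ) / Σ(bᵢcᵢ/nᵢ), where nᵢ is the stratum total.
Stratum 1 (2010–2014): n = 504; a·d/n = 9·177/504 = 3.1607; b·c/n = 306·12/504 = 7.2857
Stratum 2 (2015–2019): n = 256; a·d/n = 12·100/256 = 4.6875; b·c/n = 52·92/256 = 18.6875
OR_MH = (3.1607 + 4.6875) / (7.2857 + 18.6875) = 7.8482 / 25.9732 = 0.30217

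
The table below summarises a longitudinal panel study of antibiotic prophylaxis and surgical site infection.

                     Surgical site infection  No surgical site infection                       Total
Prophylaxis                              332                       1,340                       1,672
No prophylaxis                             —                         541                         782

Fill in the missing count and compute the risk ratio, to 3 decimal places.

0.644

The missing cell is in the unexposed row: 782 − 541 = 241.
So a = 332, b = 1340, c = 241, d = 541.
RR = [a/(a+b)] / [c/(c+d)] = (332/1672) / (241/782) = 0.19856/0.30818 = 0.64431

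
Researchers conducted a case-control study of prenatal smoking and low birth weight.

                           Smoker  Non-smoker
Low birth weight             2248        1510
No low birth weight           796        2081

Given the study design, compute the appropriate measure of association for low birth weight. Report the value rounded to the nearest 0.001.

3.892

Reading the table with exposure as columns: a = 2248 (Smoker, case), b = 796 (Smoker, non-case), c = 1510 (Non-smoker, case), d = 2081.
This is a case-control study: participants were sampled on outcome status, so risks in the source population cannot be estimated directly — relative risk is not valid here. The odds ratio is the appropriate measure.
OR = (a·d)/(b·c) = (2248 × 2081) / (796 × 1510) = 4678088 / 1201960 = 3.89205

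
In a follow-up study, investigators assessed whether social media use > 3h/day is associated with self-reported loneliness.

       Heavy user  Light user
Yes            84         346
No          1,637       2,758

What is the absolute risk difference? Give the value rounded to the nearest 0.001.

Reading the table with exposure as columns: a = 84 (Heavy user, case), b = 1637 (Heavy user, non-case), c = 346 (Light user, case), d = 2758.
Risk in exposed = 84/1721 = 0.048809; risk in unexposed = 346/3104 = 0.111469.
Risk difference = 0.048809 − 0.111469 = -0.062660

-0.063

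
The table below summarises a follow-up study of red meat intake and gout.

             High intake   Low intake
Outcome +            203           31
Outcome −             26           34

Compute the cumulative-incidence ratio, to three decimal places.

Reading the table with exposure as columns: a = 203 (High intake, case), b = 26 (High intake, non-case), c = 31 (Low intake, case), d = 34.
Risk in exposed = 203/229 = 0.88646; risk in unexposed = 31/65 = 0.47692.
RR = 0.88646 / 0.47692 = 1.85871
The risk among the exposed is 1.86 times that among the unexposed.

1.859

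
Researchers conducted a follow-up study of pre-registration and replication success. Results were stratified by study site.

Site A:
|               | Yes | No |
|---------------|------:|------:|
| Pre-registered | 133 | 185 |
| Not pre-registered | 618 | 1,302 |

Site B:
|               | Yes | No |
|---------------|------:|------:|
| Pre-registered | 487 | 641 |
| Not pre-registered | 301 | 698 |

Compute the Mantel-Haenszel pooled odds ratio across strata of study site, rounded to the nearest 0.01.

OR_MH = Σ(aᵢdᵢ/nᵢ) / Σ(bᵢcᵢ/nᵢ), where nᵢ is the stratum total.
Stratum 1 (Site A): n = 2238; a·d/n = 133·1302/2238 = 77.3753; b·c/n = 185·618/2238 = 51.0858
Stratum 2 (Site B): n = 2127; a·d/n = 487·698/2127 = 159.8148; b·c/n = 641·301/2127 = 90.7104
OR_MH = (77.3753 + 159.8148) / (51.0858 + 90.7104) = 237.1901 / 141.7962 = 1.67275

1.67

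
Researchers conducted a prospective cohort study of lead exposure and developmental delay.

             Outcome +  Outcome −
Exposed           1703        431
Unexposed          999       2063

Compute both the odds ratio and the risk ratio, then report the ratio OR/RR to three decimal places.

3.336

Cells: a = 1703, b = 431, c = 999, d = 2063.
OR = (1703·2063)/(431·999) = 3513289/430569 = 8.15964
Risk in exposed = 1703/2134 = 0.79803; risk in unexposed = 999/3062 = 0.32626; RR = 2.44602
OR/RR = 8.15964 / 2.44602 = 3.33589
The outcome is not rare, so the OR lies further from 1 than the RR.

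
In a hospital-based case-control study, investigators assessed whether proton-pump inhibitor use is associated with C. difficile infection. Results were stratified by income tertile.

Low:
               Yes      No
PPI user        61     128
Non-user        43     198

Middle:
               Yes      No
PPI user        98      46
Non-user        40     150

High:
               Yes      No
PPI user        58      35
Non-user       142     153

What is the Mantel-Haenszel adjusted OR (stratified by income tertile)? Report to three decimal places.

OR_MH = Σ(aᵢdᵢ/nᵢ) / Σ(bᵢcᵢ/nᵢ), where nᵢ is the stratum total.
Stratum 1 (Low): n = 430; a·d/n = 61·198/430 = 28.0884; b·c/n = 128·43/430 = 12.8000
Stratum 2 (Middle): n = 334; a·d/n = 98·150/334 = 44.0120; b·c/n = 46·40/334 = 5.5090
Stratum 3 (High): n = 388; a·d/n = 58·153/388 = 22.8711; b·c/n = 35·142/388 = 12.8093
OR_MH = (28.0884 + 44.0120 + 22.8711) / (12.8000 + 5.5090 + 12.8093) = 94.9715 / 31.1183 = 3.05195

3.052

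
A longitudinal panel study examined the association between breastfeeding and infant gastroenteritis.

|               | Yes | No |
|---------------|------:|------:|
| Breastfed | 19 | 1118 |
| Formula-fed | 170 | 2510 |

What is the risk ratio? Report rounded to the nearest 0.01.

Cells: a = 19, b = 1118, c = 170, d = 2510.
Risk in exposed = 19/1137 = 0.01671; risk in unexposed = 170/2680 = 0.06343.
RR = 0.01671 / 0.06343 = 0.26344
The risk is 74% lower among the exposed than among the unexposed.

0.26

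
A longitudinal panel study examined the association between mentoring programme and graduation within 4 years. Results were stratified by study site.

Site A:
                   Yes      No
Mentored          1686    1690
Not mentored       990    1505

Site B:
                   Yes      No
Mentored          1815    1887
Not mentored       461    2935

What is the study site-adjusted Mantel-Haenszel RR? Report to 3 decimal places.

1.957

RR_MH = Σ(aᵢ·n₀ᵢ/nᵢ) / Σ(cᵢ·n₁ᵢ/nᵢ), with n₁ᵢ = aᵢ+bᵢ (exposed), n₀ᵢ = cᵢ+dᵢ (unexposed), nᵢ = n₁ᵢ+n₀ᵢ.
Stratum 1 (Site A): n₁ = 3376, n₀ = 2495, n = 5871; a·n₀/n = 1686·2495/5871 = 716.4997; c·n₁/n = 990·3376/5871 = 569.2795
Stratum 2 (Site B): n₁ = 3702, n₀ = 3396, n = 7098; a·n₀/n = 1815·3396/7098 = 868.3770; c·n₁/n = 461·3702/7098 = 240.4370
RR_MH = (716.4997 + 868.3770) / (569.2795 + 240.4370) = 1584.8768 / 809.7165 = 1.95732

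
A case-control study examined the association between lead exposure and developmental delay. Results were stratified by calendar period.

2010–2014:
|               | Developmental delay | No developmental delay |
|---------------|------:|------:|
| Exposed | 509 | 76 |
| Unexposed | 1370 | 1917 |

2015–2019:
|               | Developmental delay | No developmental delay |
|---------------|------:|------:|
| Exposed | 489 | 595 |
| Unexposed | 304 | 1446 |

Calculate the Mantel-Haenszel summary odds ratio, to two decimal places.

5.53

OR_MH = Σ(aᵢdᵢ/nᵢ) / Σ(bᵢcᵢ/nᵢ), where nᵢ is the stratum total.
Stratum 1 (2010–2014): n = 3872; a·d/n = 509·1917/3872 = 252.0023; b·c/n = 76·1370/3872 = 26.8905
Stratum 2 (2015–2019): n = 2834; a·d/n = 489·1446/2834 = 249.5039; b·c/n = 595·304/2834 = 63.8250
OR_MH = (252.0023 + 249.5039) / (26.8905 + 63.8250) = 501.5062 / 90.7155 = 5.52834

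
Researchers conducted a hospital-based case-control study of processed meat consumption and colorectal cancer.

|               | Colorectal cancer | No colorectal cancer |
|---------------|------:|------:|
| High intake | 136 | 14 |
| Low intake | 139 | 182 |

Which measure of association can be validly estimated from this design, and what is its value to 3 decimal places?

12.719

Cells: a = 136, b = 14, c = 139, d = 182.
This is a hospital-based case-control study: participants were sampled on outcome status, so risks in the source population cannot be estimated directly — relative risk is not valid here. The odds ratio is the appropriate measure.
OR = (a·d)/(b·c) = (136 × 182) / (14 × 139) = 24752 / 1946 = 12.71942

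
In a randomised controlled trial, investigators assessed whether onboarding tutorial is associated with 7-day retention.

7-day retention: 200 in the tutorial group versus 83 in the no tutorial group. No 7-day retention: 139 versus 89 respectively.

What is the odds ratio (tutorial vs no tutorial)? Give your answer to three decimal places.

From the description: a = 200, b = 139, c = 83, d = 89.
OR = (a·d)/(b·c) = (200 × 89) / (139 × 83) = 17800 / 11537 = 1.54286
The odds of 7-day retention are about 1.54 times as high in the tutorial group.

1.543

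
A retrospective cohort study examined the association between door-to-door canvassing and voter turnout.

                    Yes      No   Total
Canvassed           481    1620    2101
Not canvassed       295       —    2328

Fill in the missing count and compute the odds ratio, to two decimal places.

The missing cell is in the unexposed row: 2328 − 295 = 2033.
So a = 481, b = 1620, c = 295, d = 2033.
OR = (a·d)/(b·c) = (481 × 2033) / (1620 × 295) = 977873 / 477900 = 2.04619

2.05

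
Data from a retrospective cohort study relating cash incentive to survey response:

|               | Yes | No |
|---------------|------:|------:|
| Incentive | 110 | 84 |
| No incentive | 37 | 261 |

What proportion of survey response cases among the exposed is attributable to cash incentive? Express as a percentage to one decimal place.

Cells: a = 110, b = 84, c = 37, d = 261.
Risk in exposed = 110/194 = 0.56701; risk in unexposed = 37/298 = 0.12416.
RR = 0.56701/0.12416 = 4.56673
AR% = (RR − 1)/RR × 100 = (4.56673 − 1)/4.56673 × 100 = 78.1025%

78.1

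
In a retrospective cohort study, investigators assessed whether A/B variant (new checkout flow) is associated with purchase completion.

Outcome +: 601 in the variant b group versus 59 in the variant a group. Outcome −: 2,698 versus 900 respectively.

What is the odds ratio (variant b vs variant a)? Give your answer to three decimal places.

From the description: a = 601, b = 2698, c = 59, d = 900.
OR = (a·d)/(b·c) = (601 × 900) / (2698 × 59) = 540900 / 159182 = 3.39800
The odds of purchase completion are about 3.40 times as high in the variant b group.

3.398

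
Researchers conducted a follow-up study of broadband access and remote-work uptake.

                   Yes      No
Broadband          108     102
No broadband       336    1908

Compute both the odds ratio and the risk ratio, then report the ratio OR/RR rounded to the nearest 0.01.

1.75

Cells: a = 108, b = 102, c = 336, d = 1908.
OR = (108·1908)/(102·336) = 206064/34272 = 6.01261
Risk in exposed = 108/210 = 0.51429; risk in unexposed = 336/2244 = 0.14973; RR = 3.43469
OR/RR = 6.01261 / 3.43469 = 1.75055
The outcome is not rare, so the OR lies further from 1 than the RR.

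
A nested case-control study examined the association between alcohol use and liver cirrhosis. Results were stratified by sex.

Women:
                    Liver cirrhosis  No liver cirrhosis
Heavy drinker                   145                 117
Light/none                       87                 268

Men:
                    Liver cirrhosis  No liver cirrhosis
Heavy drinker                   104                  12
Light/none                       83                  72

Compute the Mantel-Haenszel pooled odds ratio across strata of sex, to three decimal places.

4.492

OR_MH = Σ(aᵢdᵢ/nᵢ) / Σ(bᵢcᵢ/nᵢ), where nᵢ is the stratum total.
Stratum 1 (Women): n = 617; a·d/n = 145·268/617 = 62.9822; b·c/n = 117·87/617 = 16.4976
Stratum 2 (Men): n = 271; a·d/n = 104·72/271 = 27.6310; b·c/n = 12·83/271 = 3.6753
OR_MH = (62.9822 + 27.6310) / (16.4976 + 3.6753) = 90.6132 / 20.1728 = 4.49184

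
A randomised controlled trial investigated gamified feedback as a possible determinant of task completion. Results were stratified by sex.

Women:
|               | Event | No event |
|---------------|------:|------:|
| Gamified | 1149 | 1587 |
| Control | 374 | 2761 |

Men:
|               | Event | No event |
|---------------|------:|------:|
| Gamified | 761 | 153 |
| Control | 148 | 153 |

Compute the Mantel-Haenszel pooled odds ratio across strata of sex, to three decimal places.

OR_MH = Σ(aᵢdᵢ/nᵢ) / Σ(bᵢcᵢ/nᵢ), where nᵢ is the stratum total.
Stratum 1 (Women): n = 5871; a·d/n = 1149·2761/5871 = 540.3490; b·c/n = 1587·374/5871 = 101.0966
Stratum 2 (Men): n = 1215; a·d/n = 761·153/1215 = 95.8296; b·c/n = 153·148/1215 = 18.6370
OR_MH = (540.3490 + 95.8296) / (101.0966 + 18.6370) = 636.1786 / 119.7336 = 5.31328

5.313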